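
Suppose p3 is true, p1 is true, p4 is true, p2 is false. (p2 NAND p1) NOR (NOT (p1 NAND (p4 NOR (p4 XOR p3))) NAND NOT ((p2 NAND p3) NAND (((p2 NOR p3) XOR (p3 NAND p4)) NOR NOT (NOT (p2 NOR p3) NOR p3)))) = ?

false

p2 NAND p1 = false NAND true = true
p4 XOR p3 = true XOR true = false
p4 NOR (p4 XOR p3) = true NOR false = false
p1 NAND (p4 NOR (p4 XOR p3)) = true NAND false = true
NOT (p1 NAND (p4 NOR (p4 XOR p3))) = NOT true = false
p2 NAND p3 = false NAND true = true
p2 NOR p3 = false NOR true = false
p3 NAND p4 = true NAND true = false
(p2 NOR p3) XOR (p3 NAND p4) = false XOR false = false
p2 NOR p3 = false NOR true = false
NOT (p2 NOR p3) = NOT false = true
NOT (p2 NOR p3) NOR p3 = true NOR true = false
NOT (NOT (p2 NOR p3) NOR p3) = NOT false = true
((p2 NOR p3) XOR (p3 NAND p4)) NOR NOT (NOT (p2 NOR p3) NOR p3) = false NOR true = false
(p2 NAND p3) NAND (((p2 NOR p3) XOR (p3 NAND p4)) NOR NOT (NOT (p2 NOR p3) NOR p3)) = true NAND false = true
NOT ((p2 NAND p3) NAND (((p2 NOR p3) XOR (p3 NAND p4)) NOR NOT (NOT (p2 NOR p3) NOR p3))) = NOT true = false
NOT (p1 NAND (p4 NOR (p4 XOR p3))) NAND NOT ((p2 NAND p3) NAND (((p2 NOR p3) XOR (p3 NAND p4)) NOR NOT (NOT (p2 NOR p3) NOR p3))) = false NAND false = true
(p2 NAND p1) NOR (NOT (p1 NAND (p4 NOR (p4 XOR p3))) NAND NOT ((p2 NAND p3) NAND (((p2 NOR p3) XOR (p3 NAND p4)) NOR NOT (NOT (p2 NOR p3) NOR p3)))) = true NOR true = false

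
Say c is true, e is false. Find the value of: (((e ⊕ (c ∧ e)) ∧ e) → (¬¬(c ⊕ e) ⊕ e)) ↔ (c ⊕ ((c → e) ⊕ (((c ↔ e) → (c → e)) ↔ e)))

T

Substituting c=T, e=F:
c ∧ e = T ∧ F = F
e ⊕ (c ∧ e) = F ⊕ F = F
(e ⊕ (c ∧ e)) ∧ e = F ∧ F = F
c ⊕ e = T ⊕ F = T
¬(c ⊕ e) = ¬T = F
¬¬(c ⊕ e) = ¬F = T
¬¬(c ⊕ e) ⊕ e = T ⊕ F = T
((e ⊕ (c ∧ e)) ∧ e) → (¬¬(c ⊕ e) ⊕ e) = F → T = T
c → e = T → F = F
c ↔ e = T ↔ F = F
c → e = T → F = F
(c ↔ e) → (c → e) = F → F = T
((c ↔ e) → (c → e)) ↔ e = T ↔ F = F
(c → e) ⊕ (((c ↔ e) → (c → e)) ↔ e) = F ⊕ F = F
c ⊕ ((c → e) ⊕ (((c ↔ e) → (c → e)) ↔ e)) = T ⊕ F = T
(((e ⊕ (c ∧ e)) ∧ e) → (¬¬(c ⊕ e) ⊕ e)) ↔ (c ⊕ ((c → e) ⊕ (((c ↔ e) → (c → e)) ↔ e))) = T ↔ T = T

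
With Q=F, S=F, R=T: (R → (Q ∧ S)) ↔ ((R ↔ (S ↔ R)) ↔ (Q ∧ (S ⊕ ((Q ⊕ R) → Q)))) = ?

F

Substituting Q=F, S=F, R=T:
Q ∧ S = F ∧ F = F
R → (Q ∧ S) = T → F = F
S ↔ R = F ↔ T = F
R ↔ (S ↔ R) = T ↔ F = F
Q ⊕ R = F ⊕ T = T
(Q ⊕ R) → Q = T → F = F
S ⊕ ((Q ⊕ R) → Q) = F ⊕ F = F
Q ∧ (S ⊕ ((Q ⊕ R) → Q)) = F ∧ F = F
(R ↔ (S ↔ R)) ↔ (Q ∧ (S ⊕ ((Q ⊕ R) → Q))) = F ↔ F = T
(R → (Q ∧ S)) ↔ ((R ↔ (S ↔ R)) ↔ (Q ∧ (S ⊕ ((Q ⊕ R) → Q)))) = F ↔ T = F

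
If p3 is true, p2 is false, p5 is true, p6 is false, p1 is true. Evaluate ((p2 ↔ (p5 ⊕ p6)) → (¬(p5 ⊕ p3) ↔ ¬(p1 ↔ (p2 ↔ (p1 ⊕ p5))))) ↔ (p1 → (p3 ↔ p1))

True

p5 ⊕ p6 = True ⊕ False = True
p2 ↔ (p5 ⊕ p6) = False ↔ True = False
p5 ⊕ p3 = True ⊕ True = False
¬(p5 ⊕ p3) = ¬False = True
p1 ⊕ p5 = True ⊕ True = False
p2 ↔ (p1 ⊕ p5) = False ↔ False = True
p1 ↔ (p2 ↔ (p1 ⊕ p5)) = True ↔ True = True
¬(p1 ↔ (p2 ↔ (p1 ⊕ p5))) = ¬True = False
¬(p5 ⊕ p3) ↔ ¬(p1 ↔ (p2 ↔ (p1 ⊕ p5))) = True ↔ False = False
(p2 ↔ (p5 ⊕ p6)) → (¬(p5 ⊕ p3) ↔ ¬(p1 ↔ (p2 ↔ (p1 ⊕ p5)))) = False → False = True
p3 ↔ p1 = True ↔ True = True
p1 → (p3 ↔ p1) = True → True = True
((p2 ↔ (p5 ⊕ p6)) → (¬(p5 ⊕ p3) ↔ ¬(p1 ↔ (p2 ↔ (p1 ⊕ p5))))) ↔ (p1 → (p3 ↔ p1)) = True ↔ True = True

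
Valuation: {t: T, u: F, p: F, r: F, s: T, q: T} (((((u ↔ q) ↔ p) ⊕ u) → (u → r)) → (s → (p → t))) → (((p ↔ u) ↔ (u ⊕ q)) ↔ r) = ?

u ↔ q = F ↔ T = F
(u ↔ q) ↔ p = F ↔ F = T
((u ↔ q) ↔ p) ⊕ u = T ⊕ F = T
u → r = F → F = T
(((u ↔ q) ↔ p) ⊕ u) → (u → r) = T → T = T
p → t = F → T = T
s → (p → t) = T → T = T
((((u ↔ q) ↔ p) ⊕ u) → (u → r)) → (s → (p → t)) = T → T = T
p ↔ u = F ↔ F = T
u ⊕ q = F ⊕ T = T
(p ↔ u) ↔ (u ⊕ q) = T ↔ T = T
((p ↔ u) ↔ (u ⊕ q)) ↔ r = T ↔ F = F
(((((u ↔ q) ↔ p) ⊕ u) → (u → r)) → (s → (p → t))) → (((p ↔ u) ↔ (u ⊕ q)) ↔ r) = T → F = F

F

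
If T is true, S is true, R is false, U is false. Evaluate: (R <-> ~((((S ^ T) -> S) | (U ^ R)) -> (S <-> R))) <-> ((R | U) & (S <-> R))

S ^ T = True ^ True = False
(S ^ T) -> S = False -> True = True
U ^ R = False ^ False = False
((S ^ T) -> S) | (U ^ R) = True | False = True
S <-> R = True <-> False = False
(((S ^ T) -> S) | (U ^ R)) -> (S <-> R) = True -> False = False
~((((S ^ T) -> S) | (U ^ R)) -> (S <-> R)) = ~False = True
R <-> ~((((S ^ T) -> S) | (U ^ R)) -> (S <-> R)) = False <-> True = False
R | U = False | False = False
S <-> R = True <-> False = False
(R | U) & (S <-> R) = False & False = False
(R <-> ~((((S ^ T) -> S) | (U ^ R)) -> (S <-> R))) <-> ((R | U) & (S <-> R)) = False <-> False = True

True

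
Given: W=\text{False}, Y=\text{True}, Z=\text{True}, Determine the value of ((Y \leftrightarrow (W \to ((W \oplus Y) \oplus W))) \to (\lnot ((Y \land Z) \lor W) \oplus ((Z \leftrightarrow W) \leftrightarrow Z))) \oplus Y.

Substituting W=\text{False}, Y=\text{True}, Z=\text{True}:
W \oplus Y = \text{False} \oplus \text{True} = \text{True}
(W \oplus Y) \oplus W = \text{True} \oplus \text{False} = \text{True}
W \to ((W \oplus Y) \oplus W) = \text{False} \to \text{True} = \text{True}
Y \leftrightarrow (W \to ((W \oplus Y) \oplus W)) = \text{True} \leftrightarrow \text{True} = \text{True}
Y \land Z = \text{True} \land \text{True} = \text{True}
(Y \land Z) \lor W = \text{True} \lor \text{False} = \text{True}
\lnot ((Y \land Z) \lor W) = \lnot \text{True} = \text{False}
Z \leftrightarrow W = \text{True} \leftrightarrow \text{False} = \text{False}
(Z \leftrightarrow W) \leftrightarrow Z = \text{False} \leftrightarrow \text{True} = \text{False}
\lnot ((Y \land Z) \lor W) \oplus ((Z \leftrightarrow W) \leftrightarrow Z) = \text{False} \oplus \text{False} = \text{False}
(Y \leftrightarrow (W \to ((W \oplus Y) \oplus W))) \to (\lnot ((Y \land Z) \lor W) \oplus ((Z \leftrightarrow W) \leftrightarrow Z)) = \text{True} \to \text{False} = \text{False}
((Y \leftrightarrow (W \to ((W \oplus Y) \oplus W))) \to (\lnot ((Y \land Z) \lor W) \oplus ((Z \leftrightarrow W) \leftrightarrow Z))) \oplus Y = \text{False} \oplus \text{True} = \text{True}

\text{True}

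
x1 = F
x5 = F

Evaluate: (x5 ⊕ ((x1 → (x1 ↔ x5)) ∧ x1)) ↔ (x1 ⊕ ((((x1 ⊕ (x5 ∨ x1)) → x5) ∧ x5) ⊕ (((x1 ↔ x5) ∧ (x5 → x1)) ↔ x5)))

x1 ↔ x5 = F ↔ F = T
x1 → (x1 ↔ x5) = F → T = T
(x1 → (x1 ↔ x5)) ∧ x1 = T ∧ F = F
x5 ⊕ ((x1 → (x1 ↔ x5)) ∧ x1) = F ⊕ F = F
x5 ∨ x1 = F ∨ F = F
x1 ⊕ (x5 ∨ x1) = F ⊕ F = F
(x1 ⊕ (x5 ∨ x1)) → x5 = F → F = T
((x1 ⊕ (x5 ∨ x1)) → x5) ∧ x5 = T ∧ F = F
x1 ↔ x5 = F ↔ F = T
x5 → x1 = F → F = T
(x1 ↔ x5) ∧ (x5 → x1) = T ∧ T = T
((x1 ↔ x5) ∧ (x5 → x1)) ↔ x5 = T ↔ F = F
(((x1 ⊕ (x5 ∨ x1)) → x5) ∧ x5) ⊕ (((x1 ↔ x5) ∧ (x5 → x1)) ↔ x5) = F ⊕ F = F
x1 ⊕ ((((x1 ⊕ (x5 ∨ x1)) → x5) ∧ x5) ⊕ (((x1 ↔ x5) ∧ (x5 → x1)) ↔ x5)) = F ⊕ F = F
(x5 ⊕ ((x1 → (x1 ↔ x5)) ∧ x1)) ↔ (x1 ⊕ ((((x1 ⊕ (x5 ∨ x1)) → x5) ∧ x5) ⊕ (((x1 ↔ x5) ∧ (x5 → x1)) ↔ x5))) = F ↔ F = T

T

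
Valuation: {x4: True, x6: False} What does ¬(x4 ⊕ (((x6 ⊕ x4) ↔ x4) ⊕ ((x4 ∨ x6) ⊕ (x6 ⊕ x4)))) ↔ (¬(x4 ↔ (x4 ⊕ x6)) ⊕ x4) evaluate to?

x6 ⊕ x4 = False ⊕ True = True
(x6 ⊕ x4) ↔ x4 = True ↔ True = True
x4 ∨ x6 = True ∨ False = True
x6 ⊕ x4 = False ⊕ True = True
(x4 ∨ x6) ⊕ (x6 ⊕ x4) = True ⊕ True = False
((x6 ⊕ x4) ↔ x4) ⊕ ((x4 ∨ x6) ⊕ (x6 ⊕ x4)) = True ⊕ False = True
x4 ⊕ (((x6 ⊕ x4) ↔ x4) ⊕ ((x4 ∨ x6) ⊕ (x6 ⊕ x4))) = True ⊕ True = False
¬(x4 ⊕ (((x6 ⊕ x4) ↔ x4) ⊕ ((x4 ∨ x6) ⊕ (x6 ⊕ x4)))) = ¬False = True
x4 ⊕ x6 = True ⊕ False = True
x4 ↔ (x4 ⊕ x6) = True ↔ True = True
¬(x4 ↔ (x4 ⊕ x6)) = ¬True = False
¬(x4 ↔ (x4 ⊕ x6)) ⊕ x4 = False ⊕ True = True
¬(x4 ⊕ (((x6 ⊕ x4) ↔ x4) ⊕ ((x4 ∨ x6) ⊕ (x6 ⊕ x4)))) ↔ (¬(x4 ↔ (x4 ⊕ x6)) ⊕ x4) = True ↔ True = True

True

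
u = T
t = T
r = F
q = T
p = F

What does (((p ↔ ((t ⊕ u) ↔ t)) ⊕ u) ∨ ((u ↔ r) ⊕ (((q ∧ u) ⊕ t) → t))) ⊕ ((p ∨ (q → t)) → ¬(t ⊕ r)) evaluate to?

T

t ⊕ u = T ⊕ T = F
(t ⊕ u) ↔ t = F ↔ T = F
p ↔ ((t ⊕ u) ↔ t) = F ↔ F = T
(p ↔ ((t ⊕ u) ↔ t)) ⊕ u = T ⊕ T = F
u ↔ r = T ↔ F = F
q ∧ u = T ∧ T = T
(q ∧ u) ⊕ t = T ⊕ T = F
((q ∧ u) ⊕ t) → t = F → T = T
(u ↔ r) ⊕ (((q ∧ u) ⊕ t) → t) = F ⊕ T = T
((p ↔ ((t ⊕ u) ↔ t)) ⊕ u) ∨ ((u ↔ r) ⊕ (((q ∧ u) ⊕ t) → t)) = F ∨ T = T
q → t = T → T = T
p ∨ (q → t) = F ∨ T = T
t ⊕ r = T ⊕ F = T
¬(t ⊕ r) = ¬T = F
(p ∨ (q → t)) → ¬(t ⊕ r) = T → F = F
(((p ↔ ((t ⊕ u) ↔ t)) ⊕ u) ∨ ((u ↔ r) ⊕ (((q ∧ u) ⊕ t) → t))) ⊕ ((p ∨ (q → t)) → ¬(t ⊕ r)) = T ⊕ F = T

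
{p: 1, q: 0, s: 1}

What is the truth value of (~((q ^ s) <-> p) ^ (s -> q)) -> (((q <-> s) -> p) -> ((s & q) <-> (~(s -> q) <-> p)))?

1

Substituting p=1, q=0, s=1:
q ^ s = 0 ^ 1 = 1
(q ^ s) <-> p = 1 <-> 1 = 1
~((q ^ s) <-> p) = ~1 = 0
s -> q = 1 -> 0 = 0
~((q ^ s) <-> p) ^ (s -> q) = 0 ^ 0 = 0
q <-> s = 0 <-> 1 = 0
(q <-> s) -> p = 0 -> 1 = 1
s & q = 1 & 0 = 0
s -> q = 1 -> 0 = 0
~(s -> q) = ~0 = 1
~(s -> q) <-> p = 1 <-> 1 = 1
(s & q) <-> (~(s -> q) <-> p) = 0 <-> 1 = 0
((q <-> s) -> p) -> ((s & q) <-> (~(s -> q) <-> p)) = 1 -> 0 = 0
(~((q ^ s) <-> p) ^ (s -> q)) -> (((q <-> s) -> p) -> ((s & q) <-> (~(s -> q) <-> p))) = 0 -> 0 = 1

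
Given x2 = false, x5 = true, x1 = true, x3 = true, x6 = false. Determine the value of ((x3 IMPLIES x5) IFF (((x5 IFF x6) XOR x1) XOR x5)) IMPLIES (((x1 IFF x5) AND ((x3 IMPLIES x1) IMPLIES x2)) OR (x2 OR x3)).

true

x3 IMPLIES x5 = true IMPLIES true = true
x5 IFF x6 = true IFF false = false
(x5 IFF x6) XOR x1 = false XOR true = true
((x5 IFF x6) XOR x1) XOR x5 = true XOR true = false
(x3 IMPLIES x5) IFF (((x5 IFF x6) XOR x1) XOR x5) = true IFF false = false
x1 IFF x5 = true IFF true = true
x3 IMPLIES x1 = true IMPLIES true = true
(x3 IMPLIES x1) IMPLIES x2 = true IMPLIES false = false
(x1 IFF x5) AND ((x3 IMPLIES x1) IMPLIES x2) = true AND false = false
x2 OR x3 = false OR true = true
((x1 IFF x5) AND ((x3 IMPLIES x1) IMPLIES x2)) OR (x2 OR x3) = false OR true = true
((x3 IMPLIES x5) IFF (((x5 IFF x6) XOR x1) XOR x5)) IMPLIES (((x1 IFF x5) AND ((x3 IMPLIES x1) IMPLIES x2)) OR (x2 OR x3)) = false IMPLIES true = true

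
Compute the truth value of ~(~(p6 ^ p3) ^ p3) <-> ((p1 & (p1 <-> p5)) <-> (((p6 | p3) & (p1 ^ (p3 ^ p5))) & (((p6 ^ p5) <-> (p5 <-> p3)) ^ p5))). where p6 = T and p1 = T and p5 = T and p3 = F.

p6 ^ p3 = T ^ F = T
~(p6 ^ p3) = ~T = F
~(p6 ^ p3) ^ p3 = F ^ F = F
~(~(p6 ^ p3) ^ p3) = ~F = T
p1 <-> p5 = T <-> T = T
p1 & (p1 <-> p5) = T & T = T
p6 | p3 = T | F = T
p3 ^ p5 = F ^ T = T
p1 ^ (p3 ^ p5) = T ^ T = F
(p6 | p3) & (p1 ^ (p3 ^ p5)) = T & F = F
p6 ^ p5 = T ^ T = F
p5 <-> p3 = T <-> F = F
(p6 ^ p5) <-> (p5 <-> p3) = F <-> F = T
((p6 ^ p5) <-> (p5 <-> p3)) ^ p5 = T ^ T = F
((p6 | p3) & (p1 ^ (p3 ^ p5))) & (((p6 ^ p5) <-> (p5 <-> p3)) ^ p5) = F & F = F
(p1 & (p1 <-> p5)) <-> (((p6 | p3) & (p1 ^ (p3 ^ p5))) & (((p6 ^ p5) <-> (p5 <-> p3)) ^ p5)) = T <-> F = F
~(~(p6 ^ p3) ^ p3) <-> ((p1 & (p1 <-> p5)) <-> (((p6 | p3) & (p1 ^ (p3 ^ p5))) & (((p6 ^ p5) <-> (p5 <-> p3)) ^ p5))) = T <-> F = F

F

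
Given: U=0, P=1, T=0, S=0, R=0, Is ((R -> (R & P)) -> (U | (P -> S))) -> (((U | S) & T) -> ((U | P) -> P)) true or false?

1

Substituting U=0, P=1, T=0, S=0, R=0:
R & P = 0 & 1 = 0
R -> (R & P) = 0 -> 0 = 1
P -> S = 1 -> 0 = 0
U | (P -> S) = 0 | 0 = 0
(R -> (R & P)) -> (U | (P -> S)) = 1 -> 0 = 0
U | S = 0 | 0 = 0
(U | S) & T = 0 & 0 = 0
U | P = 0 | 1 = 1
(U | P) -> P = 1 -> 1 = 1
((U | S) & T) -> ((U | P) -> P) = 0 -> 1 = 1
((R -> (R & P)) -> (U | (P -> S))) -> (((U | S) & T) -> ((U | P) -> P)) = 0 -> 1 = 1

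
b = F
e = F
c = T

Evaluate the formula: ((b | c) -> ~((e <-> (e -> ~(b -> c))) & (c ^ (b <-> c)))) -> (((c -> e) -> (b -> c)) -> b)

F

b | c = F | T = T
b -> c = F -> T = T
~(b -> c) = ~T = F
e -> ~(b -> c) = F -> F = T
e <-> (e -> ~(b -> c)) = F <-> T = F
b <-> c = F <-> T = F
c ^ (b <-> c) = T ^ F = T
(e <-> (e -> ~(b -> c))) & (c ^ (b <-> c)) = F & T = F
~((e <-> (e -> ~(b -> c))) & (c ^ (b <-> c))) = ~F = T
(b | c) -> ~((e <-> (e -> ~(b -> c))) & (c ^ (b <-> c))) = T -> T = T
c -> e = T -> F = F
b -> c = F -> T = T
(c -> e) -> (b -> c) = F -> T = T
((c -> e) -> (b -> c)) -> b = T -> F = F
((b | c) -> ~((e <-> (e -> ~(b -> c))) & (c ^ (b <-> c)))) -> (((c -> e) -> (b -> c)) -> b) = T -> F = F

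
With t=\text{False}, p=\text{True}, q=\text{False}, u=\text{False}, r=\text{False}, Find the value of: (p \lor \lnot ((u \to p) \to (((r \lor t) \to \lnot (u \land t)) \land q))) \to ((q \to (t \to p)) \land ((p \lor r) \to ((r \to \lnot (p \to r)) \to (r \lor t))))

\text{False}

u \to p = \text{False} \to \text{True} = \text{True}
r \lor t = \text{False} \lor \text{False} = \text{False}
u \land t = \text{False} \land \text{False} = \text{False}
\lnot (u \land t) = \lnot \text{False} = \text{True}
(r \lor t) \to \lnot (u \land t) = \text{False} \to \text{True} = \text{True}
((r \lor t) \to \lnot (u \land t)) \land q = \text{True} \land \text{False} = \text{False}
(u \to p) \to (((r \lor t) \to \lnot (u \land t)) \land q) = \text{True} \to \text{False} = \text{False}
\lnot ((u \to p) \to (((r \lor t) \to \lnot (u \land t)) \land q)) = \lnot \text{False} = \text{True}
p \lor \lnot ((u \to p) \to (((r \lor t) \to \lnot (u \land t)) \land q)) = \text{True} \lor \text{True} = \text{True}
t \to p = \text{False} \to \text{True} = \text{True}
q \to (t \to p) = \text{False} \to \text{True} = \text{True}
p \lor r = \text{True} \lor \text{False} = \text{True}
p \to r = \text{True} \to \text{False} = \text{False}
\lnot (p \to r) = \lnot \text{False} = \text{True}
r \to \lnot (p \to r) = \text{False} \to \text{True} = \text{True}
r \lor t = \text{False} \lor \text{False} = \text{False}
(r \to \lnot (p \to r)) \to (r \lor t) = \text{True} \to \text{False} = \text{False}
(p \lor r) \to ((r \to \lnot (p \to r)) \to (r \lor t)) = \text{True} \to \text{False} = \text{False}
(q \to (t \to p)) \land ((p \lor r) \to ((r \to \lnot (p \to r)) \to (r \lor t))) = \text{True} \land \text{False} = \text{False}
(p \lor \lnot ((u \to p) \to (((r \lor t) \to \lnot (u \land t)) \land q))) \to ((q \to (t \to p)) \land ((p \lor r) \to ((r \to \lnot (p \to r)) \to (r \lor t)))) = \text{True} \to \text{False} = \text{False}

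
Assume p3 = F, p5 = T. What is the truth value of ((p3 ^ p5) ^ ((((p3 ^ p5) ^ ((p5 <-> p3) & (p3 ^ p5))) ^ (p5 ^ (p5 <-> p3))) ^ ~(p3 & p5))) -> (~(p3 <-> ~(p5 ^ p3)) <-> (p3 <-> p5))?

p3 ^ p5 = F ^ T = T
p3 ^ p5 = F ^ T = T
p5 <-> p3 = T <-> F = F
p3 ^ p5 = F ^ T = T
(p5 <-> p3) & (p3 ^ p5) = F & T = F
(p3 ^ p5) ^ ((p5 <-> p3) & (p3 ^ p5)) = T ^ F = T
p5 <-> p3 = T <-> F = F
p5 ^ (p5 <-> p3) = T ^ F = T
((p3 ^ p5) ^ ((p5 <-> p3) & (p3 ^ p5))) ^ (p5 ^ (p5 <-> p3)) = T ^ T = F
p3 & p5 = F & T = F
~(p3 & p5) = ~F = T
(((p3 ^ p5) ^ ((p5 <-> p3) & (p3 ^ p5))) ^ (p5 ^ (p5 <-> p3))) ^ ~(p3 & p5) = F ^ T = T
(p3 ^ p5) ^ ((((p3 ^ p5) ^ ((p5 <-> p3) & (p3 ^ p5))) ^ (p5 ^ (p5 <-> p3))) ^ ~(p3 & p5)) = T ^ T = F
p5 ^ p3 = T ^ F = T
~(p5 ^ p3) = ~T = F
p3 <-> ~(p5 ^ p3) = F <-> F = T
~(p3 <-> ~(p5 ^ p3)) = ~T = F
p3 <-> p5 = F <-> T = F
~(p3 <-> ~(p5 ^ p3)) <-> (p3 <-> p5) = F <-> F = T
((p3 ^ p5) ^ ((((p3 ^ p5) ^ ((p5 <-> p3) & (p3 ^ p5))) ^ (p5 ^ (p5 <-> p3))) ^ ~(p3 & p5))) -> (~(p3 <-> ~(p5 ^ p3)) <-> (p3 <-> p5)) = F -> T = T

T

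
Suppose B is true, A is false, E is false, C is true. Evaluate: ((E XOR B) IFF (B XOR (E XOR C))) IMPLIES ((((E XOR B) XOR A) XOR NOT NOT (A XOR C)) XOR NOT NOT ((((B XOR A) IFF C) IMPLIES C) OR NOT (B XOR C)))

E XOR B = F XOR T = T
E XOR C = F XOR T = T
B XOR (E XOR C) = T XOR T = F
(E XOR B) IFF (B XOR (E XOR C)) = T IFF F = F
E XOR B = F XOR T = T
(E XOR B) XOR A = T XOR F = T
A XOR C = F XOR T = T
NOT (A XOR C) = NOT T = F
NOT NOT (A XOR C) = NOT F = T
((E XOR B) XOR A) XOR NOT NOT (A XOR C) = T XOR T = F
B XOR A = T XOR F = T
(B XOR A) IFF C = T IFF T = T
((B XOR A) IFF C) IMPLIES C = T IMPLIES T = T
B XOR C = T XOR T = F
NOT (B XOR C) = NOT F = T
(((B XOR A) IFF C) IMPLIES C) OR NOT (B XOR C) = T OR T = T
NOT ((((B XOR A) IFF C) IMPLIES C) OR NOT (B XOR C)) = NOT T = F
NOT NOT ((((B XOR A) IFF C) IMPLIES C) OR NOT (B XOR C)) = NOT F = T
(((E XOR B) XOR A) XOR NOT NOT (A XOR C)) XOR NOT NOT ((((B XOR A) IFF C) IMPLIES C) OR NOT (B XOR C)) = F XOR T = T
((E XOR B) IFF (B XOR (E XOR C))) IMPLIES ((((E XOR B) XOR A) XOR NOT NOT (A XOR C)) XOR NOT NOT ((((B XOR A) IFF C) IMPLIES C) OR NOT (B XOR C))) = F IMPLIES T = T

T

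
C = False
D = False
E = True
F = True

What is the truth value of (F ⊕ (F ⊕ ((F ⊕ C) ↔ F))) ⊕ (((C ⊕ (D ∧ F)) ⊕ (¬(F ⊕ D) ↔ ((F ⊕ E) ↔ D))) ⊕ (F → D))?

True

F ⊕ C = True ⊕ False = True
(F ⊕ C) ↔ F = True ↔ True = True
F ⊕ ((F ⊕ C) ↔ F) = True ⊕ True = False
F ⊕ (F ⊕ ((F ⊕ C) ↔ F)) = True ⊕ False = True
D ∧ F = False ∧ True = False
C ⊕ (D ∧ F) = False ⊕ False = False
F ⊕ D = True ⊕ False = True
¬(F ⊕ D) = ¬True = False
F ⊕ E = True ⊕ True = False
(F ⊕ E) ↔ D = False ↔ False = True
¬(F ⊕ D) ↔ ((F ⊕ E) ↔ D) = False ↔ True = False
(C ⊕ (D ∧ F)) ⊕ (¬(F ⊕ D) ↔ ((F ⊕ E) ↔ D)) = False ⊕ False = False
F → D = True → False = False
((C ⊕ (D ∧ F)) ⊕ (¬(F ⊕ D) ↔ ((F ⊕ E) ↔ D))) ⊕ (F → D) = False ⊕ False = False
(F ⊕ (F ⊕ ((F ⊕ C) ↔ F))) ⊕ (((C ⊕ (D ∧ F)) ⊕ (¬(F ⊕ D) ↔ ((F ⊕ E) ↔ D))) ⊕ (F → D)) = True ⊕ False = True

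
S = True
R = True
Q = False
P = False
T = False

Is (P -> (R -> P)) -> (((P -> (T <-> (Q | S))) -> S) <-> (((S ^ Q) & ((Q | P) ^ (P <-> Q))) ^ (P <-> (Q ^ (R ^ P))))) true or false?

True

R -> P = True -> False = False
P -> (R -> P) = False -> False = True
Q | S = False | True = True
T <-> (Q | S) = False <-> True = False
P -> (T <-> (Q | S)) = False -> False = True
(P -> (T <-> (Q | S))) -> S = True -> True = True
S ^ Q = True ^ False = True
Q | P = False | False = False
P <-> Q = False <-> False = True
(Q | P) ^ (P <-> Q) = False ^ True = True
(S ^ Q) & ((Q | P) ^ (P <-> Q)) = True & True = True
R ^ P = True ^ False = True
Q ^ (R ^ P) = False ^ True = True
P <-> (Q ^ (R ^ P)) = False <-> True = False
((S ^ Q) & ((Q | P) ^ (P <-> Q))) ^ (P <-> (Q ^ (R ^ P))) = True ^ False = True
((P -> (T <-> (Q | S))) -> S) <-> (((S ^ Q) & ((Q | P) ^ (P <-> Q))) ^ (P <-> (Q ^ (R ^ P)))) = True <-> True = True
(P -> (R -> P)) -> (((P -> (T <-> (Q | S))) -> S) <-> (((S ^ Q) & ((Q | P) ^ (P <-> Q))) ^ (P <-> (Q ^ (R ^ P))))) = True -> True = True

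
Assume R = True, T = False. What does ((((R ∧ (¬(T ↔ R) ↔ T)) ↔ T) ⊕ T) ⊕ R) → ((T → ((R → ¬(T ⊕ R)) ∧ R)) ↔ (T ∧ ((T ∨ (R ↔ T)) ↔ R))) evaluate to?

True

T ↔ R = False ↔ True = False
¬(T ↔ R) = ¬False = True
¬(T ↔ R) ↔ T = True ↔ False = False
R ∧ (¬(T ↔ R) ↔ T) = True ∧ False = False
(R ∧ (¬(T ↔ R) ↔ T)) ↔ T = False ↔ False = True
((R ∧ (¬(T ↔ R) ↔ T)) ↔ T) ⊕ T = True ⊕ False = True
(((R ∧ (¬(T ↔ R) ↔ T)) ↔ T) ⊕ T) ⊕ R = True ⊕ True = False
T ⊕ R = False ⊕ True = True
¬(T ⊕ R) = ¬True = False
R → ¬(T ⊕ R) = True → False = False
(R → ¬(T ⊕ R)) ∧ R = False ∧ True = False
T → ((R → ¬(T ⊕ R)) ∧ R) = False → False = True
R ↔ T = True ↔ False = False
T ∨ (R ↔ T) = False ∨ False = False
(T ∨ (R ↔ T)) ↔ R = False ↔ True = False
T ∧ ((T ∨ (R ↔ T)) ↔ R) = False ∧ False = False
(T → ((R → ¬(T ⊕ R)) ∧ R)) ↔ (T ∧ ((T ∨ (R ↔ T)) ↔ R)) = True ↔ False = False
((((R ∧ (¬(T ↔ R) ↔ T)) ↔ T) ⊕ T) ⊕ R) → ((T → ((R → ¬(T ⊕ R)) ∧ R)) ↔ (T ∧ ((T ∨ (R ↔ T)) ↔ R))) = False → False = True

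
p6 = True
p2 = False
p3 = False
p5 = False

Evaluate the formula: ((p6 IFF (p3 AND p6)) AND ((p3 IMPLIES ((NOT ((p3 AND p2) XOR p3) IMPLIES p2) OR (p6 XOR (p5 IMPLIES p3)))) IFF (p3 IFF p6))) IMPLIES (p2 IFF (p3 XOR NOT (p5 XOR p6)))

True

Substituting p6=True, p2=False, p3=False, p5=False:
p3 AND p6 = False AND True = False
p6 IFF (p3 AND p6) = True IFF False = False
p3 AND p2 = False AND False = False
(p3 AND p2) XOR p3 = False XOR False = False
NOT ((p3 AND p2) XOR p3) = NOT False = True
NOT ((p3 AND p2) XOR p3) IMPLIES p2 = True IMPLIES False = False
p5 IMPLIES p3 = False IMPLIES False = True
p6 XOR (p5 IMPLIES p3) = True XOR True = False
(NOT ((p3 AND p2) XOR p3) IMPLIES p2) OR (p6 XOR (p5 IMPLIES p3)) = False OR False = False
p3 IMPLIES ((NOT ((p3 AND p2) XOR p3) IMPLIES p2) OR (p6 XOR (p5 IMPLIES p3))) = False IMPLIES False = True
p3 IFF p6 = False IFF True = False
(p3 IMPLIES ((NOT ((p3 AND p2) XOR p3) IMPLIES p2) OR (p6 XOR (p5 IMPLIES p3)))) IFF (p3 IFF p6) = True IFF False = False
(p6 IFF (p3 AND p6)) AND ((p3 IMPLIES ((NOT ((p3 AND p2) XOR p3) IMPLIES p2) OR (p6 XOR (p5 IMPLIES p3)))) IFF (p3 IFF p6)) = False AND False = False
p5 XOR p6 = False XOR True = True
NOT (p5 XOR p6) = NOT True = False
p3 XOR NOT (p5 XOR p6) = False XOR False = False
p2 IFF (p3 XOR NOT (p5 XOR p6)) = False IFF False = True
((p6 IFF (p3 AND p6)) AND ((p3 IMPLIES ((NOT ((p3 AND p2) XOR p3) IMPLIES p2) OR (p6 XOR (p5 IMPLIES p3)))) IFF (p3 IFF p6))) IMPLIES (p2 IFF (p3 XOR NOT (p5 XOR p6))) = False IMPLIES True = True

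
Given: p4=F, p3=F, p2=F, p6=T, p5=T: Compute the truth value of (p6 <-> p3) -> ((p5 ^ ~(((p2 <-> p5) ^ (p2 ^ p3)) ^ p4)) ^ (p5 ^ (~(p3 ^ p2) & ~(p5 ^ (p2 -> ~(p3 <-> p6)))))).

p6 <-> p3 = T <-> F = F
p2 <-> p5 = F <-> T = F
p2 ^ p3 = F ^ F = F
(p2 <-> p5) ^ (p2 ^ p3) = F ^ F = F
((p2 <-> p5) ^ (p2 ^ p3)) ^ p4 = F ^ F = F
~(((p2 <-> p5) ^ (p2 ^ p3)) ^ p4) = ~F = T
p5 ^ ~(((p2 <-> p5) ^ (p2 ^ p3)) ^ p4) = T ^ T = F
p3 ^ p2 = F ^ F = F
~(p3 ^ p2) = ~F = T
p3 <-> p6 = F <-> T = F
~(p3 <-> p6) = ~F = T
p2 -> ~(p3 <-> p6) = F -> T = T
p5 ^ (p2 -> ~(p3 <-> p6)) = T ^ T = F
~(p5 ^ (p2 -> ~(p3 <-> p6))) = ~F = T
~(p3 ^ p2) & ~(p5 ^ (p2 -> ~(p3 <-> p6))) = T & T = T
p5 ^ (~(p3 ^ p2) & ~(p5 ^ (p2 -> ~(p3 <-> p6)))) = T ^ T = F
(p5 ^ ~(((p2 <-> p5) ^ (p2 ^ p3)) ^ p4)) ^ (p5 ^ (~(p3 ^ p2) & ~(p5 ^ (p2 -> ~(p3 <-> p6))))) = F ^ F = F
(p6 <-> p3) -> ((p5 ^ ~(((p2 <-> p5) ^ (p2 ^ p3)) ^ p4)) ^ (p5 ^ (~(p3 ^ p2) & ~(p5 ^ (p2 -> ~(p3 <-> p6)))))) = F -> F = T

T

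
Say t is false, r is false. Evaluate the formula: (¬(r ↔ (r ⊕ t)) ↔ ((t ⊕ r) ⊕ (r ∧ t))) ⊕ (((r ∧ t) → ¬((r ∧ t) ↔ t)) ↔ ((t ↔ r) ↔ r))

r ⊕ t = False ⊕ False = False
r ↔ (r ⊕ t) = False ↔ False = True
¬(r ↔ (r ⊕ t)) = ¬True = False
t ⊕ r = False ⊕ False = False
r ∧ t = False ∧ False = False
(t ⊕ r) ⊕ (r ∧ t) = False ⊕ False = False
¬(r ↔ (r ⊕ t)) ↔ ((t ⊕ r) ⊕ (r ∧ t)) = False ↔ False = True
r ∧ t = False ∧ False = False
r ∧ t = False ∧ False = False
(r ∧ t) ↔ t = False ↔ False = True
¬((r ∧ t) ↔ t) = ¬True = False
(r ∧ t) → ¬((r ∧ t) ↔ t) = False → False = True
t ↔ r = False ↔ False = True
(t ↔ r) ↔ r = True ↔ False = False
((r ∧ t) → ¬((r ∧ t) ↔ t)) ↔ ((t ↔ r) ↔ r) = True ↔ False = False
(¬(r ↔ (r ⊕ t)) ↔ ((t ⊕ r) ⊕ (r ∧ t))) ⊕ (((r ∧ t) → ¬((r ∧ t) ↔ t)) ↔ ((t ↔ r) ↔ r)) = True ⊕ False = True

True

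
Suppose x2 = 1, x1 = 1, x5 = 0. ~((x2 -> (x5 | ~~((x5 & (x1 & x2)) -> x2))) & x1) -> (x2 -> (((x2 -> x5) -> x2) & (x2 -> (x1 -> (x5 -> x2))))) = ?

Substituting x2=1, x1=1, x5=0:
x1 & x2 = 1 & 1 = 1
x5 & (x1 & x2) = 0 & 1 = 0
(x5 & (x1 & x2)) -> x2 = 0 -> 1 = 1
~((x5 & (x1 & x2)) -> x2) = ~1 = 0
~~((x5 & (x1 & x2)) -> x2) = ~0 = 1
x5 | ~~((x5 & (x1 & x2)) -> x2) = 0 | 1 = 1
x2 -> (x5 | ~~((x5 & (x1 & x2)) -> x2)) = 1 -> 1 = 1
(x2 -> (x5 | ~~((x5 & (x1 & x2)) -> x2))) & x1 = 1 & 1 = 1
~((x2 -> (x5 | ~~((x5 & (x1 & x2)) -> x2))) & x1) = ~1 = 0
x2 -> x5 = 1 -> 0 = 0
(x2 -> x5) -> x2 = 0 -> 1 = 1
x5 -> x2 = 0 -> 1 = 1
x1 -> (x5 -> x2) = 1 -> 1 = 1
x2 -> (x1 -> (x5 -> x2)) = 1 -> 1 = 1
((x2 -> x5) -> x2) & (x2 -> (x1 -> (x5 -> x2))) = 1 & 1 = 1
x2 -> (((x2 -> x5) -> x2) & (x2 -> (x1 -> (x5 -> x2)))) = 1 -> 1 = 1
~((x2 -> (x5 | ~~((x5 & (x1 & x2)) -> x2))) & x1) -> (x2 -> (((x2 -> x5) -> x2) & (x2 -> (x1 -> (x5 -> x2))))) = 0 -> 1 = 1

1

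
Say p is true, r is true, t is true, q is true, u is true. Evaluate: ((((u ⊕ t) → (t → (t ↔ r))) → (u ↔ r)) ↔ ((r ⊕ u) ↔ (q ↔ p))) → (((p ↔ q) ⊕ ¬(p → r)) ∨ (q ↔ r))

T

u ⊕ t = T ⊕ T = F
t ↔ r = T ↔ T = T
t → (t ↔ r) = T → T = T
(u ⊕ t) → (t → (t ↔ r)) = F → T = T
u ↔ r = T ↔ T = T
((u ⊕ t) → (t → (t ↔ r))) → (u ↔ r) = T → T = T
r ⊕ u = T ⊕ T = F
q ↔ p = T ↔ T = T
(r ⊕ u) ↔ (q ↔ p) = F ↔ T = F
(((u ⊕ t) → (t → (t ↔ r))) → (u ↔ r)) ↔ ((r ⊕ u) ↔ (q ↔ p)) = T ↔ F = F
p ↔ q = T ↔ T = T
p → r = T → T = T
¬(p → r) = ¬T = F
(p ↔ q) ⊕ ¬(p → r) = T ⊕ F = T
q ↔ r = T ↔ T = T
((p ↔ q) ⊕ ¬(p → r)) ∨ (q ↔ r) = T ∨ T = T
((((u ⊕ t) → (t → (t ↔ r))) → (u ↔ r)) ↔ ((r ⊕ u) ↔ (q ↔ p))) → (((p ↔ q) ⊕ ¬(p → r)) ∨ (q ↔ r)) = F → T = T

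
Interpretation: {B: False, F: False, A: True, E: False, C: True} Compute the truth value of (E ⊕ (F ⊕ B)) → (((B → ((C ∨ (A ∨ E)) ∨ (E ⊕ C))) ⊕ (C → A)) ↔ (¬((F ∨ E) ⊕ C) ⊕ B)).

True

Substituting B=False, F=False, A=True, E=False, C=True:
F ⊕ B = False ⊕ False = False
E ⊕ (F ⊕ B) = False ⊕ False = False
A ∨ E = True ∨ False = True
C ∨ (A ∨ E) = True ∨ True = True
E ⊕ C = False ⊕ True = True
(C ∨ (A ∨ E)) ∨ (E ⊕ C) = True ∨ True = True
B → ((C ∨ (A ∨ E)) ∨ (E ⊕ C)) = False → True = True
C → A = True → True = True
(B → ((C ∨ (A ∨ E)) ∨ (E ⊕ C))) ⊕ (C → A) = True ⊕ True = False
F ∨ E = False ∨ False = False
(F ∨ E) ⊕ C = False ⊕ True = True
¬((F ∨ E) ⊕ C) = ¬True = False
¬((F ∨ E) ⊕ C) ⊕ B = False ⊕ False = False
((B → ((C ∨ (A ∨ E)) ∨ (E ⊕ C))) ⊕ (C → A)) ↔ (¬((F ∨ E) ⊕ C) ⊕ B) = False ↔ False = True
(E ⊕ (F ⊕ B)) → (((B → ((C ∨ (A ∨ E)) ∨ (E ⊕ C))) ⊕ (C → A)) ↔ (¬((F ∨ E) ⊕ C) ⊕ B)) = False → True = True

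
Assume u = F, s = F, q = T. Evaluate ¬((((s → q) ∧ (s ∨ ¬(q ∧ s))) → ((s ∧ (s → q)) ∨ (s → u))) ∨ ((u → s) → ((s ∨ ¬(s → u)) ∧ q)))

F

s → q = F → T = T
q ∧ s = T ∧ F = F
¬(q ∧ s) = ¬F = T
s ∨ ¬(q ∧ s) = F ∨ T = T
(s → q) ∧ (s ∨ ¬(q ∧ s)) = T ∧ T = T
s → q = F → T = T
s ∧ (s → q) = F ∧ T = F
s → u = F → F = T
(s ∧ (s → q)) ∨ (s → u) = F ∨ T = T
((s → q) ∧ (s ∨ ¬(q ∧ s))) → ((s ∧ (s → q)) ∨ (s → u)) = T → T = T
u → s = F → F = T
s → u = F → F = T
¬(s → u) = ¬T = F
s ∨ ¬(s → u) = F ∨ F = F
(s ∨ ¬(s → u)) ∧ q = F ∧ T = F
(u → s) → ((s ∨ ¬(s → u)) ∧ q) = T → F = F
(((s → q) ∧ (s ∨ ¬(q ∧ s))) → ((s ∧ (s → q)) ∨ (s → u))) ∨ ((u → s) → ((s ∨ ¬(s → u)) ∧ q)) = T ∨ F = T
¬((((s → q) ∧ (s ∨ ¬(q ∧ s))) → ((s ∧ (s → q)) ∨ (s → u))) ∨ ((u → s) → ((s ∨ ¬(s → u)) ∧ q))) = ¬T = F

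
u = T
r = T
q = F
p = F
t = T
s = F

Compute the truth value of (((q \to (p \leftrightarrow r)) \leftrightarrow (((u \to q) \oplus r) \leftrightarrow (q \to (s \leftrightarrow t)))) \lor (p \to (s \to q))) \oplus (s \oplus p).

Substituting u=T, r=T, q=F, p=F, t=T, s=F:
p \leftrightarrow r = F \leftrightarrow T = F
q \to (p \leftrightarrow r) = F \to F = T
u \to q = T \to F = F
(u \to q) \oplus r = F \oplus T = T
s \leftrightarrow t = F \leftrightarrow T = F
q \to (s \leftrightarrow t) = F \to F = T
((u \to q) \oplus r) \leftrightarrow (q \to (s \leftrightarrow t)) = T \leftrightarrow T = T
(q \to (p \leftrightarrow r)) \leftrightarrow (((u \to q) \oplus r) \leftrightarrow (q \to (s \leftrightarrow t))) = T \leftrightarrow T = T
s \to q = F \to F = T
p \to (s \to q) = F \to T = T
((q \to (p \leftrightarrow r)) \leftrightarrow (((u \to q) \oplus r) \leftrightarrow (q \to (s \leftrightarrow t)))) \lor (p \to (s \to q)) = T \lor T = T
s \oplus p = F \oplus F = F
(((q \to (p \leftrightarrow r)) \leftrightarrow (((u \to q) \oplus r) \leftrightarrow (q \to (s \leftrightarrow t)))) \lor (p \to (s \to q))) \oplus (s \oplus p) = T \oplus F = T

T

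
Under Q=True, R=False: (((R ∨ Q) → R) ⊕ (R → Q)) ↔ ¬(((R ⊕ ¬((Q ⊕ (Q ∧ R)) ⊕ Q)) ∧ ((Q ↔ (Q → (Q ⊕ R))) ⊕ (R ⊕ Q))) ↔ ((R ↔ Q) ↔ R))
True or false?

Substituting Q=True, R=False:
R ∨ Q = False ∨ True = True
(R ∨ Q) → R = True → False = False
R → Q = False → True = True
((R ∨ Q) → R) ⊕ (R → Q) = False ⊕ True = True
Q ∧ R = True ∧ False = False
Q ⊕ (Q ∧ R) = True ⊕ False = True
(Q ⊕ (Q ∧ R)) ⊕ Q = True ⊕ True = False
¬((Q ⊕ (Q ∧ R)) ⊕ Q) = ¬False = True
R ⊕ ¬((Q ⊕ (Q ∧ R)) ⊕ Q) = False ⊕ True = True
Q ⊕ R = True ⊕ False = True
Q → (Q ⊕ R) = True → True = True
Q ↔ (Q → (Q ⊕ R)) = True ↔ True = True
R ⊕ Q = False ⊕ True = True
(Q ↔ (Q → (Q ⊕ R))) ⊕ (R ⊕ Q) = True ⊕ True = False
(R ⊕ ¬((Q ⊕ (Q ∧ R)) ⊕ Q)) ∧ ((Q ↔ (Q → (Q ⊕ R))) ⊕ (R ⊕ Q)) = True ∧ False = False
R ↔ Q = False ↔ True = False
(R ↔ Q) ↔ R = False ↔ False = True
((R ⊕ ¬((Q ⊕ (Q ∧ R)) ⊕ Q)) ∧ ((Q ↔ (Q → (Q ⊕ R))) ⊕ (R ⊕ Q))) ↔ ((R ↔ Q) ↔ R) = False ↔ True = False
¬(((R ⊕ ¬((Q ⊕ (Q ∧ R)) ⊕ Q)) ∧ ((Q ↔ (Q → (Q ⊕ R))) ⊕ (R ⊕ Q))) ↔ ((R ↔ Q) ↔ R)) = ¬False = True
(((R ∨ Q) → R) ⊕ (R → Q)) ↔ ¬(((R ⊕ ¬((Q ⊕ (Q ∧ R)) ⊕ Q)) ∧ ((Q ↔ (Q → (Q ⊕ R))) ⊕ (R ⊕ Q))) ↔ ((R ↔ Q) ↔ R)) = True ↔ True = True

True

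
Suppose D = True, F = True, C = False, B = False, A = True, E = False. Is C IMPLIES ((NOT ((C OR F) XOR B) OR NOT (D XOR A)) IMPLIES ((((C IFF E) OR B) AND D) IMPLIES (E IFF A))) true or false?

True

C OR F = False OR True = True
(C OR F) XOR B = True XOR False = True
NOT ((C OR F) XOR B) = NOT True = False
D XOR A = True XOR True = False
NOT (D XOR A) = NOT False = True
NOT ((C OR F) XOR B) OR NOT (D XOR A) = False OR True = True
C IFF E = False IFF False = True
(C IFF E) OR B = True OR False = True
((C IFF E) OR B) AND D = True AND True = True
E IFF A = False IFF True = False
(((C IFF E) OR B) AND D) IMPLIES (E IFF A) = True IMPLIES False = False
(NOT ((C OR F) XOR B) OR NOT (D XOR A)) IMPLIES ((((C IFF E) OR B) AND D) IMPLIES (E IFF A)) = True IMPLIES False = False
C IMPLIES ((NOT ((C OR F) XOR B) OR NOT (D XOR A)) IMPLIES ((((C IFF E) OR B) AND D) IMPLIES (E IFF A))) = False IMPLIES False = True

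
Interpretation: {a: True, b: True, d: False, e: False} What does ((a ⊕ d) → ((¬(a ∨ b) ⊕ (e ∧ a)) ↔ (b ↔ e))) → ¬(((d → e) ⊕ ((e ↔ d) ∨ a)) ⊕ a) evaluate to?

False

a ⊕ d = True ⊕ False = True
a ∨ b = True ∨ True = True
¬(a ∨ b) = ¬True = False
e ∧ a = False ∧ True = False
¬(a ∨ b) ⊕ (e ∧ a) = False ⊕ False = False
b ↔ e = True ↔ False = False
(¬(a ∨ b) ⊕ (e ∧ a)) ↔ (b ↔ e) = False ↔ False = True
(a ⊕ d) → ((¬(a ∨ b) ⊕ (e ∧ a)) ↔ (b ↔ e)) = True → True = True
d → e = False → False = True
e ↔ d = False ↔ False = True
(e ↔ d) ∨ a = True ∨ True = True
(d → e) ⊕ ((e ↔ d) ∨ a) = True ⊕ True = False
((d → e) ⊕ ((e ↔ d) ∨ a)) ⊕ a = False ⊕ True = True
¬(((d → e) ⊕ ((e ↔ d) ∨ a)) ⊕ a) = ¬True = False
((a ⊕ d) → ((¬(a ∨ b) ⊕ (e ∧ a)) ↔ (b ↔ e))) → ¬(((d → e) ⊕ ((e ↔ d) ∨ a)) ⊕ a) = True → False = False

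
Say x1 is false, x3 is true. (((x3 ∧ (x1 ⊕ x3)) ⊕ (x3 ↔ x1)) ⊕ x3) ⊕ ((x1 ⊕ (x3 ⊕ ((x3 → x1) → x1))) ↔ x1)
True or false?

True

x1 ⊕ x3 = False ⊕ True = True
x3 ∧ (x1 ⊕ x3) = True ∧ True = True
x3 ↔ x1 = True ↔ False = False
(x3 ∧ (x1 ⊕ x3)) ⊕ (x3 ↔ x1) = True ⊕ False = True
((x3 ∧ (x1 ⊕ x3)) ⊕ (x3 ↔ x1)) ⊕ x3 = True ⊕ True = False
x3 → x1 = True → False = False
(x3 → x1) → x1 = False → False = True
x3 ⊕ ((x3 → x1) → x1) = True ⊕ True = False
x1 ⊕ (x3 ⊕ ((x3 → x1) → x1)) = False ⊕ False = False
(x1 ⊕ (x3 ⊕ ((x3 → x1) → x1))) ↔ x1 = False ↔ False = True
(((x3 ∧ (x1 ⊕ x3)) ⊕ (x3 ↔ x1)) ⊕ x3) ⊕ ((x1 ⊕ (x3 ⊕ ((x3 → x1) → x1))) ↔ x1) = False ⊕ True = True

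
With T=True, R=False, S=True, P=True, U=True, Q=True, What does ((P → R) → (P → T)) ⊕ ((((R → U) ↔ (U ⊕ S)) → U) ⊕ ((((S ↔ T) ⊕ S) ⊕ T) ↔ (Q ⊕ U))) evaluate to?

False

P → R = True → False = False
P → T = True → True = True
(P → R) → (P → T) = False → True = True
R → U = False → True = True
U ⊕ S = True ⊕ True = False
(R → U) ↔ (U ⊕ S) = True ↔ False = False
((R → U) ↔ (U ⊕ S)) → U = False → True = True
S ↔ T = True ↔ True = True
(S ↔ T) ⊕ S = True ⊕ True = False
((S ↔ T) ⊕ S) ⊕ T = False ⊕ True = True
Q ⊕ U = True ⊕ True = False
(((S ↔ T) ⊕ S) ⊕ T) ↔ (Q ⊕ U) = True ↔ False = False
(((R → U) ↔ (U ⊕ S)) → U) ⊕ ((((S ↔ T) ⊕ S) ⊕ T) ↔ (Q ⊕ U)) = True ⊕ False = True
((P → R) → (P → T)) ⊕ ((((R → U) ↔ (U ⊕ S)) → U) ⊕ ((((S ↔ T) ⊕ S) ⊕ T) ↔ (Q ⊕ U))) = True ⊕ True = False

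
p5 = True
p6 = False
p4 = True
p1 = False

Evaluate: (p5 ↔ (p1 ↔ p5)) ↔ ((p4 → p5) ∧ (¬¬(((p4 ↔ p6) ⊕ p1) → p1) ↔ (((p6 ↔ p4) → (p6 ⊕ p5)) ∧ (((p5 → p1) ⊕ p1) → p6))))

False

p1 ↔ p5 = False ↔ True = False
p5 ↔ (p1 ↔ p5) = True ↔ False = False
p4 → p5 = True → True = True
p4 ↔ p6 = True ↔ False = False
(p4 ↔ p6) ⊕ p1 = False ⊕ False = False
((p4 ↔ p6) ⊕ p1) → p1 = False → False = True
¬(((p4 ↔ p6) ⊕ p1) → p1) = ¬True = False
¬¬(((p4 ↔ p6) ⊕ p1) → p1) = ¬False = True
p6 ↔ p4 = False ↔ True = False
p6 ⊕ p5 = False ⊕ True = True
(p6 ↔ p4) → (p6 ⊕ p5) = False → True = True
p5 → p1 = True → False = False
(p5 → p1) ⊕ p1 = False ⊕ False = False
((p5 → p1) ⊕ p1) → p6 = False → False = True
((p6 ↔ p4) → (p6 ⊕ p5)) ∧ (((p5 → p1) ⊕ p1) → p6) = True ∧ True = True
¬¬(((p4 ↔ p6) ⊕ p1) → p1) ↔ (((p6 ↔ p4) → (p6 ⊕ p5)) ∧ (((p5 → p1) ⊕ p1) → p6)) = True ↔ True = True
(p4 → p5) ∧ (¬¬(((p4 ↔ p6) ⊕ p1) → p1) ↔ (((p6 ↔ p4) → (p6 ⊕ p5)) ∧ (((p5 → p1) ⊕ p1) → p6))) = True ∧ True = True
(p5 ↔ (p1 ↔ p5)) ↔ ((p4 → p5) ∧ (¬¬(((p4 ↔ p6) ⊕ p1) → p1) ↔ (((p6 ↔ p4) → (p6 ⊕ p5)) ∧ (((p5 → p1) ⊕ p1) → p6)))) = False ↔ True = False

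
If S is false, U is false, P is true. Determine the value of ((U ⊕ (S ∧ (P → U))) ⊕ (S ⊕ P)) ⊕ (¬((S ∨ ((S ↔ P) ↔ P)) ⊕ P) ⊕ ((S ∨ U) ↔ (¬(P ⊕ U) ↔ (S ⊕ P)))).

F

P → U = T → F = F
S ∧ (P → U) = F ∧ F = F
U ⊕ (S ∧ (P → U)) = F ⊕ F = F
S ⊕ P = F ⊕ T = T
(U ⊕ (S ∧ (P → U))) ⊕ (S ⊕ P) = F ⊕ T = T
S ↔ P = F ↔ T = F
(S ↔ P) ↔ P = F ↔ T = F
S ∨ ((S ↔ P) ↔ P) = F ∨ F = F
(S ∨ ((S ↔ P) ↔ P)) ⊕ P = F ⊕ T = T
¬((S ∨ ((S ↔ P) ↔ P)) ⊕ P) = ¬T = F
S ∨ U = F ∨ F = F
P ⊕ U = T ⊕ F = T
¬(P ⊕ U) = ¬T = F
S ⊕ P = F ⊕ T = T
¬(P ⊕ U) ↔ (S ⊕ P) = F ↔ T = F
(S ∨ U) ↔ (¬(P ⊕ U) ↔ (S ⊕ P)) = F ↔ F = T
¬((S ∨ ((S ↔ P) ↔ P)) ⊕ P) ⊕ ((S ∨ U) ↔ (¬(P ⊕ U) ↔ (S ⊕ P))) = F ⊕ T = T
((U ⊕ (S ∧ (P → U))) ⊕ (S ⊕ P)) ⊕ (¬((S ∨ ((S ↔ P) ↔ P)) ⊕ P) ⊕ ((S ∨ U) ↔ (¬(P ⊕ U) ↔ (S ⊕ P)))) = T ⊕ T = F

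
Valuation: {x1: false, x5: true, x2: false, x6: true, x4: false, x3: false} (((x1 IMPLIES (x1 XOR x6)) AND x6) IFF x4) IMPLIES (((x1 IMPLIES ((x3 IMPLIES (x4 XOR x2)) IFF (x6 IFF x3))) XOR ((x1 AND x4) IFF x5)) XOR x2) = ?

true

x1 XOR x6 = false XOR true = true
x1 IMPLIES (x1 XOR x6) = false IMPLIES true = true
(x1 IMPLIES (x1 XOR x6)) AND x6 = true AND true = true
((x1 IMPLIES (x1 XOR x6)) AND x6) IFF x4 = true IFF false = false
x4 XOR x2 = false XOR false = false
x3 IMPLIES (x4 XOR x2) = false IMPLIES false = true
x6 IFF x3 = true IFF false = false
(x3 IMPLIES (x4 XOR x2)) IFF (x6 IFF x3) = true IFF false = false
x1 IMPLIES ((x3 IMPLIES (x4 XOR x2)) IFF (x6 IFF x3)) = false IMPLIES false = true
x1 AND x4 = false AND false = false
(x1 AND x4) IFF x5 = false IFF true = false
(x1 IMPLIES ((x3 IMPLIES (x4 XOR x2)) IFF (x6 IFF x3))) XOR ((x1 AND x4) IFF x5) = true XOR false = true
((x1 IMPLIES ((x3 IMPLIES (x4 XOR x2)) IFF (x6 IFF x3))) XOR ((x1 AND x4) IFF x5)) XOR x2 = true XOR false = true
(((x1 IMPLIES (x1 XOR x6)) AND x6) IFF x4) IMPLIES (((x1 IMPLIES ((x3 IMPLIES (x4 XOR x2)) IFF (x6 IFF x3))) XOR ((x1 AND x4) IFF x5)) XOR x2) = false IMPLIES true = true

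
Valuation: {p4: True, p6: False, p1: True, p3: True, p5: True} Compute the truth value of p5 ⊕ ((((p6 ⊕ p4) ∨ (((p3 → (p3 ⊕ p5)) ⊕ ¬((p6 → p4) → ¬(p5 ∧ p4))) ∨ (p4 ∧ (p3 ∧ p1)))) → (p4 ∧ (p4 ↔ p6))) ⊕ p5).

p6 ⊕ p4 = False ⊕ True = True
p3 ⊕ p5 = True ⊕ True = False
p3 → (p3 ⊕ p5) = True → False = False
p6 → p4 = False → True = True
p5 ∧ p4 = True ∧ True = True
¬(p5 ∧ p4) = ¬True = False
(p6 → p4) → ¬(p5 ∧ p4) = True → False = False
¬((p6 → p4) → ¬(p5 ∧ p4)) = ¬False = True
(p3 → (p3 ⊕ p5)) ⊕ ¬((p6 → p4) → ¬(p5 ∧ p4)) = False ⊕ True = True
p3 ∧ p1 = True ∧ True = True
p4 ∧ (p3 ∧ p1) = True ∧ True = True
((p3 → (p3 ⊕ p5)) ⊕ ¬((p6 → p4) → ¬(p5 ∧ p4))) ∨ (p4 ∧ (p3 ∧ p1)) = True ∨ True = True
(p6 ⊕ p4) ∨ (((p3 → (p3 ⊕ p5)) ⊕ ¬((p6 → p4) → ¬(p5 ∧ p4))) ∨ (p4 ∧ (p3 ∧ p1))) = True ∨ True = True
p4 ↔ p6 = True ↔ False = False
p4 ∧ (p4 ↔ p6) = True ∧ False = False
((p6 ⊕ p4) ∨ (((p3 → (p3 ⊕ p5)) ⊕ ¬((p6 → p4) → ¬(p5 ∧ p4))) ∨ (p4 ∧ (p3 ∧ p1)))) → (p4 ∧ (p4 ↔ p6)) = True → False = False
(((p6 ⊕ p4) ∨ (((p3 → (p3 ⊕ p5)) ⊕ ¬((p6 → p4) → ¬(p5 ∧ p4))) ∨ (p4 ∧ (p3 ∧ p1)))) → (p4 ∧ (p4 ↔ p6))) ⊕ p5 = False ⊕ True = True
p5 ⊕ ((((p6 ⊕ p4) ∨ (((p3 → (p3 ⊕ p5)) ⊕ ¬((p6 → p4) → ¬(p5 ∧ p4))) ∨ (p4 ∧ (p3 ∧ p1)))) → (p4 ∧ (p4 ↔ p6))) ⊕ p5) = True ⊕ True = False

False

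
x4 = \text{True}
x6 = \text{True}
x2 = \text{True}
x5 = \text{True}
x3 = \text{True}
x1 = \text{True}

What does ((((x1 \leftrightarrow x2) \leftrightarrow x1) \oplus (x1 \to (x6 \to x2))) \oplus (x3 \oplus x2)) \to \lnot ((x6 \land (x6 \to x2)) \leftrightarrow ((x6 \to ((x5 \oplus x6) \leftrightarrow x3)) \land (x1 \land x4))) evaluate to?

Substituting x4=\text{True}, x6=\text{True}, x2=\text{True}, x5=\text{True}, x3=\text{True}, x1=\text{True}:
x1 \leftrightarrow x2 = \text{True} \leftrightarrow \text{True} = \text{True}
(x1 \leftrightarrow x2) \leftrightarrow x1 = \text{True} \leftrightarrow \text{True} = \text{True}
x6 \to x2 = \text{True} \to \text{True} = \text{True}
x1 \to (x6 \to x2) = \text{True} \to \text{True} = \text{True}
((x1 \leftrightarrow x2) \leftrightarrow x1) \oplus (x1 \to (x6 \to x2)) = \text{True} \oplus \text{True} = \text{False}
x3 \oplus x2 = \text{True} \oplus \text{True} = \text{False}
(((x1 \leftrightarrow x2) \leftrightarrow x1) \oplus (x1 \to (x6 \to x2))) \oplus (x3 \oplus x2) = \text{False} \oplus \text{False} = \text{False}
x6 \to x2 = \text{True} \to \text{True} = \text{True}
x6 \land (x6 \to x2) = \text{True} \land \text{True} = \text{True}
x5 \oplus x6 = \text{True} \oplus \text{True} = \text{False}
(x5 \oplus x6) \leftrightarrow x3 = \text{False} \leftrightarrow \text{True} = \text{False}
x6 \to ((x5 \oplus x6) \leftrightarrow x3) = \text{True} \to \text{False} = \text{False}
x1 \land x4 = \text{True} \land \text{True} = \text{True}
(x6 \to ((x5 \oplus x6) \leftrightarrow x3)) \land (x1 \land x4) = \text{False} \land \text{True} = \text{False}
(x6 \land (x6 \to x2)) \leftrightarrow ((x6 \to ((x5 \oplus x6) \leftrightarrow x3)) \land (x1 \land x4)) = \text{True} \leftrightarrow \text{False} = \text{False}
\lnot ((x6 \land (x6 \to x2)) \leftrightarrow ((x6 \to ((x5 \oplus x6) \leftrightarrow x3)) \land (x1 \land x4))) = \lnot \text{False} = \text{True}
((((x1 \leftrightarrow x2) \leftrightarrow x1) \oplus (x1 \to (x6 \to x2))) \oplus (x3 \oplus x2)) \to \lnot ((x6 \land (x6 \to x2)) \leftrightarrow ((x6 \to ((x5 \oplus x6) \leftrightarrow x3)) \land (x1 \land x4))) = \text{False} \to \text{True} = \text{True}

\text{True}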